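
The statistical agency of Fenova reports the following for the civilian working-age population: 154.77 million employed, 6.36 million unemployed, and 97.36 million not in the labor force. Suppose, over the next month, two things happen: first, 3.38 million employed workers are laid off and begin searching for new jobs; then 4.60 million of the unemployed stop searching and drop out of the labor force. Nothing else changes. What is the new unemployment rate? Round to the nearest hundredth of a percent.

Initially, labor force = 154.77 + 6.36 = 161.13 million, so u = 6.36/161.13 = 3.95%.
After the first change, employed falls and unemployed rises by 3.38; labor force unchanged → E = 151.39, U = 9.74, labor force = 161.13 million.
After the second change, unemployed and labor force both fall by 4.60 → E = 151.39, U = 5.14, labor force = 156.53 million.
New unemployment rate = 5.14 / 156.53 = 3.28%.

New unemployment rate ≈ 3.28%.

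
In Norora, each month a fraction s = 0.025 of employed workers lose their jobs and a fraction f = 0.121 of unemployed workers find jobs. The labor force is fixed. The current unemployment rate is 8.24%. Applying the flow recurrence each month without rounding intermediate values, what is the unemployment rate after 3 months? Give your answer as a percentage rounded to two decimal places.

With a fixed labor force, u_{t+1} = u_t + s·(1−u_t) − f·u_t = u_t·(1−s−f) + s.
Here 1−s−f = 0.854 and s = 0.025.
u_1 = 0.082400 × 0.854 + 0.025 = 0.095370.
u_2 = 0.095370 × 0.854 + 0.025 = 0.106446.
u_3 = 0.106446 × 0.854 + 0.025 = 0.115905.

Unemployment rate after three months ≈ 11.59%.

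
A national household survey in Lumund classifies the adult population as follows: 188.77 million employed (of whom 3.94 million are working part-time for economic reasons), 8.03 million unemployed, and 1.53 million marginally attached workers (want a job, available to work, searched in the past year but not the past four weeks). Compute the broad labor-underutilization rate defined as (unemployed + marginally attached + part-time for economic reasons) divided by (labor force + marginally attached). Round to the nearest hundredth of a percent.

Labor force = 188.77 + 8.03 = 196.80 million.
Numerator = 8.03 + 1.53 + 3.94 = 13.50 million.
Denominator = 196.80 + 1.53 = 198.33 million.
Broad rate = 13.50 / 198.33 = 6.81%.

Broad underutilization rate ≈ 6.81%.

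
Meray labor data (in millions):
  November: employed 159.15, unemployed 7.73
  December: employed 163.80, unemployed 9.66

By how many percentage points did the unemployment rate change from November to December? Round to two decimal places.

The unemployment rate changed by +0.94 percentage points.

November: labor force = 159.15 + 7.73 = 166.88; u = 7.73/166.88 = 4.63%.
December: labor force = 163.80 + 9.66 = 173.46; u = 9.66/173.46 = 5.57%.
Change = 5.57% − 4.63% = +0.94 pp.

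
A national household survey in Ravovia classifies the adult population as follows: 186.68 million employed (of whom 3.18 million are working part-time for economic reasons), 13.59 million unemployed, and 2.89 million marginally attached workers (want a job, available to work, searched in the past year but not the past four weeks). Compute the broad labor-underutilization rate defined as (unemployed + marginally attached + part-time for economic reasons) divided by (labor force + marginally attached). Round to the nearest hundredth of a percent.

Broad underutilization rate ≈ 9.68%.

Labor force = 186.68 + 13.59 = 200.27 million.
Numerator = 13.59 + 2.89 + 3.18 = 19.66 million.
Denominator = 200.27 + 2.89 = 203.16 million.
Broad rate = 19.66 / 203.16 = 9.68%.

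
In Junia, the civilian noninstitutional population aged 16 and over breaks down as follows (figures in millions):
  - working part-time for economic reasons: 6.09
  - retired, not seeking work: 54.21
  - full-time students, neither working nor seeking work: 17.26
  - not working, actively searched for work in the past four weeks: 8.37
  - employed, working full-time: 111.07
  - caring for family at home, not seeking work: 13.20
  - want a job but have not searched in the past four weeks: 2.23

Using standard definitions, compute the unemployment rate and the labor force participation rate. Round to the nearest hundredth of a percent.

Employed = 6.09 + 111.07 = 117.16 million (anyone who worked, including part-time for economic reasons, counts as employed).
Unemployed = 8.37 million.
Labor force = 117.16 + 8.37 = 125.53 million.
Not in labor force = 54.21 + 17.26 + 13.20 + 2.23 = 86.90 million (those not working and not actively searching are outside the labor force — including those who want a job but have given up searching).
Civilian working-age population = 125.53 + 86.90 = 212.43 million.
Unemployment rate = 8.37 / 125.53 = 6.67%.
Labor force participation rate = 125.53 / 212.43 = 59.09%.

Unemployment rate ≈ 6.67%; labor force participation rate ≈ 59.09%.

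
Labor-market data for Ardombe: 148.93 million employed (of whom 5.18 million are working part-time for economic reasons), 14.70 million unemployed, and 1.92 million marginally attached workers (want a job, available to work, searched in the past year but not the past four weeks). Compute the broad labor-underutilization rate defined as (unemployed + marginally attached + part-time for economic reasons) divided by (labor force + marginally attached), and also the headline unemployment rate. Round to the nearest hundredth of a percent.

Broad underutilization rate ≈ 13.17%; headline unemployment rate ≈ 8.98%.

Labor force = 148.93 + 14.70 = 163.63 million.
Numerator = 14.70 + 1.92 + 5.18 = 21.80 million.
Denominator = 163.63 + 1.92 = 165.55 million.
Broad rate = 21.80 / 165.55 = 13.17%.
Headline unemployment rate = 14.70 / 163.63 = 8.98%.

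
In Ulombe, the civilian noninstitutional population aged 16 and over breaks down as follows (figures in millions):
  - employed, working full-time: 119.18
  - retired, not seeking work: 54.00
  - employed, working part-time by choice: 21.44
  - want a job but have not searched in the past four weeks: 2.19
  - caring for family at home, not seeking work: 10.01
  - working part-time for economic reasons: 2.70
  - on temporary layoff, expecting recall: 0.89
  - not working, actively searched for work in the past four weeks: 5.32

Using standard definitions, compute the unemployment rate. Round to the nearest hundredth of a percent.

Employed = 119.18 + 21.44 + 2.70 = 143.32 million (anyone who worked, including part-time for economic reasons, counts as employed).
Unemployed = 0.89 + 5.32 = 6.21 million (jobless and actively searching, or on temporary layoff).
Labor force = 143.32 + 6.21 = 149.53 million.
Unemployment rate = 6.21 / 149.53 = 4.15%.

Unemployment rate ≈ 4.15%.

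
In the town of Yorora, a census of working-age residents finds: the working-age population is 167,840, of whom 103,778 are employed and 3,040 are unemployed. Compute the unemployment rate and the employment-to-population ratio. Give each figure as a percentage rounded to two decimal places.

Unemployment rate ≈ 2.85%; employment-population ratio ≈ 61.83%.

Labor force = employed + unemployed = 103,778 + 3,040 = 106,818.
Unemployment rate = 3,040 / 106,818 = 2.85%.
Employment-population ratio = 103,778 / 167,840 = 61.83%.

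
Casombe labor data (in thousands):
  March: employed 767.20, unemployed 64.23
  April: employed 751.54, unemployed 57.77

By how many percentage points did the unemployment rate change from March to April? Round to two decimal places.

The unemployment rate changed by −0.59 percentage points.

March: labor force = 767.20 + 64.23 = 831.43; u = 64.23/831.43 = 7.73%.
April: labor force = 751.54 + 57.77 = 809.31; u = 57.77/809.31 = 7.14%.
Change = 7.14% − 7.73% = −0.59 pp.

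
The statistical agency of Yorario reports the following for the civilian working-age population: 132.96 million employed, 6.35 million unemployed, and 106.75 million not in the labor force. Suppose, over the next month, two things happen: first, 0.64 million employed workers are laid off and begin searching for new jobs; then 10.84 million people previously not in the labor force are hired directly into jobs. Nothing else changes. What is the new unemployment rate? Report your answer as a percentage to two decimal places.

Initially, labor force = 132.96 + 6.35 = 139.31 million, so u = 6.35/139.31 = 4.56%.
After the first change, employed falls and unemployed rises by 0.64; labor force unchanged → E = 132.32, U = 6.99, labor force = 139.31 million.
After the second change, employed and labor force both rise by 10.84; unemployed unchanged → E = 143.16, U = 6.99, labor force = 150.15 million.
New unemployment rate = 6.99 / 150.15 = 4.66%.

New unemployment rate ≈ 4.66%.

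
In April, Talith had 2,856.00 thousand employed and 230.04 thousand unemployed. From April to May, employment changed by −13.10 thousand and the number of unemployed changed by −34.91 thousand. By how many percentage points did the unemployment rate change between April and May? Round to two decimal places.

April: labor force = 2,856.00 + 230.04 = 3,086.04; u = 230.04/3,086.04 = 7.45%.
May: labor force = 2,842.90 + 195.13 = 3,038.03; u = 195.13/3,038.03 = 6.42%.
Change = 6.42% − 7.45% = −1.03 pp.

The unemployment rate changed by −1.03 percentage points.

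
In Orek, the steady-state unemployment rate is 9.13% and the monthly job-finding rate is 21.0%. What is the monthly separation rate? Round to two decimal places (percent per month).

Separation rate ≈ 2.11% per month.

From u* = s/(s+f): s = u·f/(1−u).
s = 0.0913 × 21.0 / (1 − 0.0913) = 1.9173 / 0.9087 ≈ 2.11% per month.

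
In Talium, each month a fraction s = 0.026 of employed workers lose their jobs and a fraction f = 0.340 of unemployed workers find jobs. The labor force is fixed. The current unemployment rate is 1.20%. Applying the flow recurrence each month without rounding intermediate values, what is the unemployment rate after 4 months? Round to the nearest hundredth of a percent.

Unemployment rate after four months ≈ 6.15%.

With a fixed labor force, u_{t+1} = u_t + s·(1−u_t) − f·u_t = u_t·(1−s−f) + s.
Here 1−s−f = 0.634 and s = 0.026.
u_1 = 0.012000 × 0.634 + 0.026 = 0.033608.
u_2 = 0.033608 × 0.634 + 0.026 = 0.047307.
u_3 = 0.047307 × 0.634 + 0.026 = 0.055993.
u_4 = 0.055993 × 0.634 + 0.026 = 0.061500.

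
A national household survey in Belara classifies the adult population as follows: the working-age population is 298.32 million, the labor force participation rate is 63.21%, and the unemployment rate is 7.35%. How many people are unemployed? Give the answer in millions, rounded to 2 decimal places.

About 13.86 million are unemployed.

Labor force = 0.6321 × 298.32 = 188.57 million.
Unemployed = 0.0735 × 188.57 ≈ 13.86 million.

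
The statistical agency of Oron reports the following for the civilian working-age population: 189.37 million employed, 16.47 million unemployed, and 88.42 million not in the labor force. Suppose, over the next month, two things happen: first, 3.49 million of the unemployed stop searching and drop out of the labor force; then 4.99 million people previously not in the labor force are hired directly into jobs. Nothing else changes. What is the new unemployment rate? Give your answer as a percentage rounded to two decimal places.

New unemployment rate ≈ 6.26%.

Initially, labor force = 189.37 + 16.47 = 205.84 million, so u = 16.47/205.84 = 8.00%.
After the first change, unemployed and labor force both fall by 3.49 → E = 189.37, U = 12.98, labor force = 202.35 million.
After the second change, employed and labor force both rise by 4.99; unemployed unchanged → E = 194.36, U = 12.98, labor force = 207.34 million.
New unemployment rate = 12.98 / 207.34 = 6.26%.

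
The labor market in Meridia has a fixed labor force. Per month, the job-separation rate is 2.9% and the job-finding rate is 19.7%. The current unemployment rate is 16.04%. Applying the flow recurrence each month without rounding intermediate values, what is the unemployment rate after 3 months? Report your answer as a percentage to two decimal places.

Unemployment rate after three months ≈ 14.32%.

With a fixed labor force, u_{t+1} = u_t + s·(1−u_t) − f·u_t = u_t·(1−s−f) + s.
Here 1−s−f = 0.774 and s = 0.029.
u_1 = 0.160400 × 0.774 + 0.029 = 0.153150.
u_2 = 0.153150 × 0.774 + 0.029 = 0.147538.
u_3 = 0.147538 × 0.774 + 0.029 = 0.143194.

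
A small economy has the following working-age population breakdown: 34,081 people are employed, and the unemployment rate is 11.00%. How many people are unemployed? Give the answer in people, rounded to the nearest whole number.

Let U be the number unemployed. The labor force is E + U, and U/(E+U) = 0.1100.
So U = 0.1100 × 34,081 / (1 − 0.1100) = 3748.91 / 0.8900 ≈ 4,212.

About 4,212 are unemployed.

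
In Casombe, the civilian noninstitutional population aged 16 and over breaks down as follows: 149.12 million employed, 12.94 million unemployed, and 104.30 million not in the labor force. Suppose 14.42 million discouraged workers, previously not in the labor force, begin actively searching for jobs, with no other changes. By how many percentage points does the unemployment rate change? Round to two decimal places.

The unemployment rate changes by +7.52 percentage points.

Initially, labor force = 149.12 + 12.94 = 162.06 million, so u = 12.94/162.06 = 7.98%.
After the change, unemployed and labor force both rise by 14.42 → E = 149.12, U = 27.36, labor force = 176.48 million.
New unemployment rate = 27.36 / 176.48 = 15.50%.
Change = 15.50% − 7.98% = +7.52 percentage points.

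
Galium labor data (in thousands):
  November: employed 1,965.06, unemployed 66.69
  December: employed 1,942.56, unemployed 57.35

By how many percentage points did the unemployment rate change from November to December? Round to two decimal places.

November: labor force = 1,965.06 + 66.69 = 2,031.75; u = 66.69/2,031.75 = 3.28%.
December: labor force = 1,942.56 + 57.35 = 1,999.91; u = 57.35/1,999.91 = 2.87%.
Change = 2.87% − 3.28% = −0.41 pp.

The unemployment rate changed by −0.41 percentage points.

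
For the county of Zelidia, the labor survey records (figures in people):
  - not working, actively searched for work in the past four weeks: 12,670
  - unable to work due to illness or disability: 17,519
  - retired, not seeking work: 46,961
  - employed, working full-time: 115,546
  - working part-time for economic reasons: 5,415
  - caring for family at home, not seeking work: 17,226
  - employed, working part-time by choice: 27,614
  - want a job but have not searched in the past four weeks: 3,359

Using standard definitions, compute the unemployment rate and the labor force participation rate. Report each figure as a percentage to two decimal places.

Unemployment rate ≈ 7.86%; labor force participation rate ≈ 65.46%.

Employed = 115,546 + 5,415 + 27,614 = 148,575 (anyone who worked, including part-time for economic reasons, counts as employed).
Unemployed = 12,670.
Labor force = 148,575 + 12,670 = 161,245.
Not in labor force = 17,519 + 46,961 + 17,226 + 3,359 = 85,065 (those not working and not actively searching are outside the labor force — including those who want a job but have given up searching).
Civilian working-age population = 161,245 + 85,065 = 246,310.
Unemployment rate = 12,670 / 161,245 = 7.86%.
Labor force participation rate = 161,245 / 246,310 = 65.46%.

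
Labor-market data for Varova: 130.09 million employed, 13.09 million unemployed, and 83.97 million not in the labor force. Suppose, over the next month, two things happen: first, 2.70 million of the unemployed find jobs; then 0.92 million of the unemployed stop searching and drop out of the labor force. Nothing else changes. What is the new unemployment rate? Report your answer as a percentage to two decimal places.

New unemployment rate ≈ 6.66%.

Initially, labor force = 130.09 + 13.09 = 143.18 million, so u = 13.09/143.18 = 9.14%.
After the first change, unemployed falls and employed rises by 2.70; labor force unchanged → E = 132.79, U = 10.39, labor force = 143.18 million.
After the second change, unemployed and labor force both fall by 0.92 → E = 132.79, U = 9.47, labor force = 142.26 million.
New unemployment rate = 9.47 / 142.26 = 6.66%.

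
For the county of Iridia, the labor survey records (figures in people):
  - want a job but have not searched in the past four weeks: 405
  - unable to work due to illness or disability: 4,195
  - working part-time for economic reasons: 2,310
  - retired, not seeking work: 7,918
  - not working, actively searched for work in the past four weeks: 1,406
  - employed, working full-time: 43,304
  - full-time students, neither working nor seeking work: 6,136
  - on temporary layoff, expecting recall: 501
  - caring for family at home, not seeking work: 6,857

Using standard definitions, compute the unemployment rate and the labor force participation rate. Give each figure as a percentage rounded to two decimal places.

Unemployment rate ≈ 4.01%; labor force participation rate ≈ 65.07%.

Employed = 2,310 + 43,304 = 45,614 (anyone who worked, including part-time for economic reasons, counts as employed).
Unemployed = 1,406 + 501 = 1,907 (jobless and actively searching, or on temporary layoff).
Labor force = 45,614 + 1,907 = 47,521.
Not in labor force = 405 + 4,195 + 7,918 + 6,136 + 6,857 = 25,511 (those not working and not actively searching are outside the labor force — including those who want a job but have given up searching).
Civilian working-age population = 47,521 + 25,511 = 73,032.
Unemployment rate = 1,907 / 47,521 = 4.01%.
Labor force participation rate = 47,521 / 73,032 = 65.07%.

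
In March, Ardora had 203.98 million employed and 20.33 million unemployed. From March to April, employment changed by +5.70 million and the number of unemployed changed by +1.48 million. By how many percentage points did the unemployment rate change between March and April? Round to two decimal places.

March: labor force = 203.98 + 20.33 = 224.31; u = 20.33/224.31 = 9.06%.
April: labor force = 209.68 + 21.81 = 231.49; u = 21.81/231.49 = 9.42%.
Change = 9.42% − 9.06% = +0.36 pp.

The unemployment rate changed by +0.36 percentage points.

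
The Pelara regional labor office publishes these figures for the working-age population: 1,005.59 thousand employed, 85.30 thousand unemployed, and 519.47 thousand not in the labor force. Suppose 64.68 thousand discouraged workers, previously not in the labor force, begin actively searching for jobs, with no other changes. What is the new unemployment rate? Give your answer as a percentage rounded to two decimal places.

New unemployment rate ≈ 12.98%.

Initially, labor force = 1,005.59 + 85.30 = 1,090.89 thousand, so u = 85.30/1,090.89 = 7.82%.
After the change, unemployed and labor force both rise by 64.68 → E = 1,005.59, U = 149.98, labor force = 1,155.57 thousand.
New unemployment rate = 149.98 / 1,155.57 = 12.98%.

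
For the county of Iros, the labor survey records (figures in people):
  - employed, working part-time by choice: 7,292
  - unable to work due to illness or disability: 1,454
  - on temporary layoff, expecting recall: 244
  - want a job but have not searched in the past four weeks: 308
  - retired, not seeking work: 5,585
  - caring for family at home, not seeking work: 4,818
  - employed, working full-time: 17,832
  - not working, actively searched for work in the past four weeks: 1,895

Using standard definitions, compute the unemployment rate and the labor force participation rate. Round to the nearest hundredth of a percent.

Employed = 7,292 + 17,832 = 25,124.
Unemployed = 244 + 1,895 = 2,139 (jobless and actively searching, or on temporary layoff).
Labor force = 25,124 + 2,139 = 27,263.
Not in labor force = 1,454 + 308 + 5,585 + 4,818 = 12,165 (those not working and not actively searching are outside the labor force — including those who want a job but have given up searching).
Civilian working-age population = 27,263 + 12,165 = 39,428.
Unemployment rate = 2,139 / 27,263 = 7.85%.
Labor force participation rate = 27,263 / 39,428 = 69.15%.

Unemployment rate ≈ 7.85%; labor force participation rate ≈ 69.15%.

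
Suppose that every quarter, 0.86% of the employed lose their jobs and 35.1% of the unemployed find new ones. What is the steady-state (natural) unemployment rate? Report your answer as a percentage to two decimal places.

At steady state the flows balance: s·E = f·U, so U/(E+U) = s/(s+f).
u* = 0.86 / (0.86 + 35.1) = 0.86 / 35.96 = 2.39%.

Steady-state unemployment rate ≈ 2.39%.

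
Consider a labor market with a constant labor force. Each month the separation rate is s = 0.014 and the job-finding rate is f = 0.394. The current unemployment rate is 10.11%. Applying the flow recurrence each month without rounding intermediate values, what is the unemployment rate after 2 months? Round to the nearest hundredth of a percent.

With a fixed labor force, u_{t+1} = u_t + s·(1−u_t) − f·u_t = u_t·(1−s−f) + s.
Here 1−s−f = 0.592 and s = 0.014.
u_1 = 0.101100 × 0.592 + 0.014 = 0.073851.
u_2 = 0.073851 × 0.592 + 0.014 = 0.057720.

Unemployment rate after two months ≈ 5.77%.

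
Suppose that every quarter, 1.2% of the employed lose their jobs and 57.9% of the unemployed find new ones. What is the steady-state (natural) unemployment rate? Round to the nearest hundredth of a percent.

At steady state the flows balance: s·E = f·U, so U/(E+U) = s/(s+f).
u* = 1.2 / (1.2 + 57.9) = 1.2 / 59.10 = 2.03%.

Steady-state unemployment rate ≈ 2.03%.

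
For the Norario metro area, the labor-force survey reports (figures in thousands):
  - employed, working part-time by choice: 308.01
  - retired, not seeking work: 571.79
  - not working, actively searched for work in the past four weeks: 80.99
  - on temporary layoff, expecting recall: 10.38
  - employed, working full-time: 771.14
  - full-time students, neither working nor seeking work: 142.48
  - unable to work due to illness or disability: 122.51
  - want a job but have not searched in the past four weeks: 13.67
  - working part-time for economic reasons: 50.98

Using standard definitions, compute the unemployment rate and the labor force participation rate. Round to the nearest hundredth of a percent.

Employed = 308.01 + 771.14 + 50.98 = 1,130.13 thousand (anyone who worked, including part-time for economic reasons, counts as employed).
Unemployed = 80.99 + 10.38 = 91.37 thousand (jobless and actively searching, or on temporary layoff).
Labor force = 1,130.13 + 91.37 = 1,221.50 thousand.
Not in labor force = 571.79 + 142.48 + 122.51 + 13.67 = 850.45 thousand (those not working and not actively searching are outside the labor force — including those who want a job but have given up searching).
Civilian working-age population = 1,221.50 + 850.45 = 2,071.95 thousand.
Unemployment rate = 91.37 / 1,221.50 = 7.48%.
Labor force participation rate = 1,221.50 / 2,071.95 = 58.95%.

Unemployment rate ≈ 7.48%; labor force participation rate ≈ 58.95%.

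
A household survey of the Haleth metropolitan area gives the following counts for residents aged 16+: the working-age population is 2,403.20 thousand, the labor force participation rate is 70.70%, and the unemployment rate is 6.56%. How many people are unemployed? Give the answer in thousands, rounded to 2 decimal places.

Labor force = 0.7070 × 2,403.20 = 1,699.06 thousand.
Unemployed = 0.0656 × 1,699.06 ≈ 111.46 thousand.

About 111.46 thousand are unemployed.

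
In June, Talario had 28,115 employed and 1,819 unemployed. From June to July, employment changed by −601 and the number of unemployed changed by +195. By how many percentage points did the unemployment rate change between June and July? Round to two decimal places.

The unemployment rate changed by +0.74 percentage points.

June: labor force = 28,115 + 1,819 = 29,934; u = 1,819/29,934 = 6.08%.
July: labor force = 27,514 + 2,014 = 29,528; u = 2,014/29,528 = 6.82%.
Change = 6.82% − 6.08% = +0.74 pp.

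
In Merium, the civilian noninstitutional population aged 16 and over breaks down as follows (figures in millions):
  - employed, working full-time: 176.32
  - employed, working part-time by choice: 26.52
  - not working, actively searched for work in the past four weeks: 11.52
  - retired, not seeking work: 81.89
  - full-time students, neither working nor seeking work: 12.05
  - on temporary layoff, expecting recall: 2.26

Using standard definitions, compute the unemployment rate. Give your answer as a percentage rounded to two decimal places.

Unemployment rate ≈ 6.36%.

Employed = 176.32 + 26.52 = 202.84 million.
Unemployed = 11.52 + 2.26 = 13.78 million (jobless and actively searching, or on temporary layoff).
Labor force = 202.84 + 13.78 = 216.62 million.
Unemployment rate = 13.78 / 216.62 = 6.36%.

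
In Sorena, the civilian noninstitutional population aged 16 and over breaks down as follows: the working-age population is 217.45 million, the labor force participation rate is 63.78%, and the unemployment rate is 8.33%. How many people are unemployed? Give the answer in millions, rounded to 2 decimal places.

Labor force = 0.6378 × 217.45 = 138.69 million.
Unemployed = 0.0833 × 138.69 ≈ 11.55 million.

About 11.55 million are unemployed.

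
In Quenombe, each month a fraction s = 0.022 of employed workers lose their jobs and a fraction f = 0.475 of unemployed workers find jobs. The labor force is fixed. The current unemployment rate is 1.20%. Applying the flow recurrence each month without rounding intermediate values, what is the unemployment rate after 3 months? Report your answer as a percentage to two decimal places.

Unemployment rate after three months ≈ 4.02%.

With a fixed labor force, u_{t+1} = u_t + s·(1−u_t) − f·u_t = u_t·(1−s−f) + s.
Here 1−s−f = 0.503 and s = 0.022.
u_1 = 0.012000 × 0.503 + 0.022 = 0.028036.
u_2 = 0.028036 × 0.503 + 0.022 = 0.036102.
u_3 = 0.036102 × 0.503 + 0.022 = 0.040159.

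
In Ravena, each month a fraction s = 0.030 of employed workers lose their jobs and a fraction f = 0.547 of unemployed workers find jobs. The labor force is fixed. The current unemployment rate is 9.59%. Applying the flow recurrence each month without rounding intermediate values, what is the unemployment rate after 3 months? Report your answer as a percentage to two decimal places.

With a fixed labor force, u_{t+1} = u_t + s·(1−u_t) − f·u_t = u_t·(1−s−f) + s.
Here 1−s−f = 0.423 and s = 0.030.
u_1 = 0.095900 × 0.423 + 0.030 = 0.070566.
u_2 = 0.070566 × 0.423 + 0.030 = 0.059849.
u_3 = 0.059849 × 0.423 + 0.030 = 0.055316.

Unemployment rate after three months ≈ 5.53%.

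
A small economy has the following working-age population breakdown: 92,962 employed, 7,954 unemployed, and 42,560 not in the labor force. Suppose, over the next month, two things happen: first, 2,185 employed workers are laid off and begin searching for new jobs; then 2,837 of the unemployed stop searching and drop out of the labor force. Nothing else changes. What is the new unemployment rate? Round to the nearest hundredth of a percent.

New unemployment rate ≈ 7.45%.

Initially, labor force = 92,962 + 7,954 = 100,916, so u = 7,954/100,916 = 7.88%.
After the first change, employed falls and unemployed rises by 2,185; labor force unchanged → E = 90,777, U = 10,139, labor force = 100,916.
After the second change, unemployed and labor force both fall by 2,837 → E = 90,777, U = 7,302, labor force = 98,079.
New unemployment rate = 7,302 / 98,079 = 7.45%.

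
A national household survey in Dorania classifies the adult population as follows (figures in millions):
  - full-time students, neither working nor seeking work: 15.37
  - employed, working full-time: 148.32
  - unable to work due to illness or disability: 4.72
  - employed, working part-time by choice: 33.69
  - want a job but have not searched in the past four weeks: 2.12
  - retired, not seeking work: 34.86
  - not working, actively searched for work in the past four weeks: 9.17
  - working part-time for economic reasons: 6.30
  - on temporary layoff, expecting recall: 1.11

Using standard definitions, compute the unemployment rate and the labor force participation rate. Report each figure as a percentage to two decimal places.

Unemployment rate ≈ 5.18%; labor force participation rate ≈ 77.68%.

Employed = 148.32 + 33.69 + 6.30 = 188.31 million (anyone who worked, including part-time for economic reasons, counts as employed).
Unemployed = 9.17 + 1.11 = 10.28 million (jobless and actively searching, or on temporary layoff).
Labor force = 188.31 + 10.28 = 198.59 million.
Not in labor force = 15.37 + 4.72 + 2.12 + 34.86 = 57.07 million (those not working and not actively searching are outside the labor force — including those who want a job but have given up searching).
Civilian working-age population = 198.59 + 57.07 = 255.66 million.
Unemployment rate = 10.28 / 198.59 = 5.18%.
Labor force participation rate = 198.59 / 255.66 = 77.68%.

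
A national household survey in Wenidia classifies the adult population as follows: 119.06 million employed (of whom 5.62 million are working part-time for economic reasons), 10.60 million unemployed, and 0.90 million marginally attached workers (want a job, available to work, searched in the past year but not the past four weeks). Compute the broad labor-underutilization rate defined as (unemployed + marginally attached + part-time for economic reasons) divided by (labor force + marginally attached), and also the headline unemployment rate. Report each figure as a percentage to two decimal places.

Labor force = 119.06 + 10.60 = 129.66 million.
Numerator = 10.60 + 0.90 + 5.62 = 17.12 million.
Denominator = 129.66 + 0.90 = 130.56 million.
Broad rate = 17.12 / 130.56 = 13.11%.
Headline unemployment rate = 10.60 / 129.66 = 8.18%.

Broad underutilization rate ≈ 13.11%; headline unemployment rate ≈ 8.18%.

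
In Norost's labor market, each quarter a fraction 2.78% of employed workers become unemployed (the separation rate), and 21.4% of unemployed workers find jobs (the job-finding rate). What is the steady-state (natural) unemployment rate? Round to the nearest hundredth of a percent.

At steady state the flows balance: s·E = f·U, so U/(E+U) = s/(s+f).
u* = 2.78 / (2.78 + 21.4) = 2.78 / 24.18 = 11.50%.

Steady-state unemployment rate ≈ 11.50%.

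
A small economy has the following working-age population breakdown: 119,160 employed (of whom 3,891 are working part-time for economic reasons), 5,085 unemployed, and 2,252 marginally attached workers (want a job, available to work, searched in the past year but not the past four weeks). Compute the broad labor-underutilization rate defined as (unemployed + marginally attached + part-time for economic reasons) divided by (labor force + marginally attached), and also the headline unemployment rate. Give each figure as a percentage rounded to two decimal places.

Labor force = 119,160 + 5,085 = 124,245.
Numerator = 5,085 + 2,252 + 3,891 = 11,228.
Denominator = 124,245 + 2,252 = 126,497.
Broad rate = 11,228 / 126,497 = 8.88%.
Headline unemployment rate = 5,085 / 124,245 = 4.09%.

Broad underutilization rate ≈ 8.88%; headline unemployment rate ≈ 4.09%.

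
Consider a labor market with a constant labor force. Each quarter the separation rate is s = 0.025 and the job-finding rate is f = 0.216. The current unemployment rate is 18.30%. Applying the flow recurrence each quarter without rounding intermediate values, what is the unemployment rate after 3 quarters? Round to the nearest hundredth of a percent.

Unemployment rate after three quarters ≈ 13.84%.

With a fixed labor force, u_{t+1} = u_t + s·(1−u_t) − f·u_t = u_t·(1−s−f) + s.
Here 1−s−f = 0.759 and s = 0.025.
u_1 = 0.183000 × 0.759 + 0.025 = 0.163897.
u_2 = 0.163897 × 0.759 + 0.025 = 0.149398.
u_3 = 0.149398 × 0.759 + 0.025 = 0.138393.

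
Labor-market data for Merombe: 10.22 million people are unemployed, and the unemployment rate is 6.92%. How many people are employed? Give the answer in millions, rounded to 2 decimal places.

Labor force = U / u = 10.22 / 0.0692 ≈ 147.69 million.
Employed = labor force − unemployed = 147.69 − 10.22 = 137.47 million.

About 137.47 million are employed.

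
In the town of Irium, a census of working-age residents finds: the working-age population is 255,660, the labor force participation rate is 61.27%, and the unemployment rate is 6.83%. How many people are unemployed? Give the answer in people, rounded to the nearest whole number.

About 10,699 are unemployed.

Labor force = 0.6127 × 255,660 = 156,643.
Unemployed = 0.0683 × 156,643 ≈ 10,699.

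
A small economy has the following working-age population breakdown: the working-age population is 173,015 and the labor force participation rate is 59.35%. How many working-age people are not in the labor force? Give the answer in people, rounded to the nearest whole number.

Share not in the labor force = 1 − 0.5935 = 0.4065.
Not in labor force = 0.4065 × 173,015 ≈ 70,331.

About 70,331 are not in the labor force.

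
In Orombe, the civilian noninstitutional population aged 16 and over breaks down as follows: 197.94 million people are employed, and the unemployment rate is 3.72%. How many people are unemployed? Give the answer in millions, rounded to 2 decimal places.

Let U be the number unemployed. The labor force is E + U, and U/(E+U) = 0.0372.
So U = 0.0372 × 197.94 / (1 − 0.0372) = 7.3634 / 0.9628 ≈ 7.65 million.

About 7.65 million are unemployed.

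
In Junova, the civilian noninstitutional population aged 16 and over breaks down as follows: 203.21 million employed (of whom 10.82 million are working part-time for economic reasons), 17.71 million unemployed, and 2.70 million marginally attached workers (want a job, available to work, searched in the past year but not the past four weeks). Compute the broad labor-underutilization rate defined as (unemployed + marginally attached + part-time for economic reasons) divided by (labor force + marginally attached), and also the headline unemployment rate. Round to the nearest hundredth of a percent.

Labor force = 203.21 + 17.71 = 220.92 million.
Numerator = 17.71 + 2.70 + 10.82 = 31.23 million.
Denominator = 220.92 + 2.70 = 223.62 million.
Broad rate = 31.23 / 223.62 = 13.97%.
Headline unemployment rate = 17.71 / 220.92 = 8.02%.

Broad underutilization rate ≈ 13.97%; headline unemployment rate ≈ 8.02%.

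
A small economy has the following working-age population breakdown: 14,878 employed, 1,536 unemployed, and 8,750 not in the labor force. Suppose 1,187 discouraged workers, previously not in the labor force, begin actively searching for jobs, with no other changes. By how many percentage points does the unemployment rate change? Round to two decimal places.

The unemployment rate changes by +6.11 percentage points.

Initially, labor force = 14,878 + 1,536 = 16,414, so u = 1,536/16,414 = 9.36%.
After the change, unemployed and labor force both rise by 1,187 → E = 14,878, U = 2,723, labor force = 17,601.
New unemployment rate = 2,723 / 17,601 = 15.47%.
Change = 15.47% − 9.36% = +6.11 percentage points.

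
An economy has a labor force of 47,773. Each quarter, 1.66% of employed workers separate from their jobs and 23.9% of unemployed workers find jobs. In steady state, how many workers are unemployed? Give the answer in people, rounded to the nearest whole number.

Steady-state unemployment rate u* = s/(s+f) = 1.66/(1.66+23.9) = 0.064945.
Unemployed = u* × labor force = 0.064945 × 47,773 ≈ 3,103.

About 3,103 are unemployed in steady state.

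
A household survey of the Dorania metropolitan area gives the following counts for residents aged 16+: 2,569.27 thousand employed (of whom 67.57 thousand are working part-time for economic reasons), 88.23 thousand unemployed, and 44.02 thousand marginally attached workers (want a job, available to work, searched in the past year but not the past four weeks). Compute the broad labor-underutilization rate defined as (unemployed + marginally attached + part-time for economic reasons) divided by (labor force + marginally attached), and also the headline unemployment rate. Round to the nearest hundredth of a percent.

Broad underutilization rate ≈ 7.40%; headline unemployment rate ≈ 3.32%.

Labor force = 2,569.27 + 88.23 = 2,657.50 thousand.
Numerator = 88.23 + 44.02 + 67.57 = 199.82 thousand.
Denominator = 2,657.50 + 44.02 = 2,701.52 thousand.
Broad rate = 199.82 / 2,701.52 = 7.40%.
Headline unemployment rate = 88.23 / 2,657.50 = 3.32%.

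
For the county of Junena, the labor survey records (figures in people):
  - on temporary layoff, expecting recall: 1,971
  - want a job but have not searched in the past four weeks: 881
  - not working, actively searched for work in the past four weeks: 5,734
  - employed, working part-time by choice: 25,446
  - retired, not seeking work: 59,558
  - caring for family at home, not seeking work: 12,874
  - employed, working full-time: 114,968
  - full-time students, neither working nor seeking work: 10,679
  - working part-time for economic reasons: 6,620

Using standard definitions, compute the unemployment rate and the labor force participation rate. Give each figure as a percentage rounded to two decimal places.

Unemployment rate ≈ 4.98%; labor force participation rate ≈ 64.82%.

Employed = 25,446 + 114,968 + 6,620 = 147,034 (anyone who worked, including part-time for economic reasons, counts as employed).
Unemployed = 1,971 + 5,734 = 7,705 (jobless and actively searching, or on temporary layoff).
Labor force = 147,034 + 7,705 = 154,739.
Not in labor force = 881 + 59,558 + 12,874 + 10,679 = 83,992 (those not working and not actively searching are outside the labor force — including those who want a job but have given up searching).
Civilian working-age population = 154,739 + 83,992 = 238,731.
Unemployment rate = 7,705 / 154,739 = 4.98%.
Labor force participation rate = 154,739 / 238,731 = 64.82%.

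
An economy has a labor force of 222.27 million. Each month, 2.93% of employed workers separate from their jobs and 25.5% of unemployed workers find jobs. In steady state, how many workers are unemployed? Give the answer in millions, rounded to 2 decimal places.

About 22.91 million are unemployed in steady state.

Steady-state unemployment rate u* = s/(s+f) = 2.93/(2.93+25.5) = 0.103060.
Unemployed = u* × labor force = 0.103060 × 222.27 ≈ 22.91 million.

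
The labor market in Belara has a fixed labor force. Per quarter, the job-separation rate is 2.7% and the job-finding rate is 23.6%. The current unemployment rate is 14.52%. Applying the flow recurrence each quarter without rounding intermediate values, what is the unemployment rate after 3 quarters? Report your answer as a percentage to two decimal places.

Unemployment rate after three quarters ≈ 11.97%.

With a fixed labor force, u_{t+1} = u_t + s·(1−u_t) − f·u_t = u_t·(1−s−f) + s.
Here 1−s−f = 0.737 and s = 0.027.
u_1 = 0.145200 × 0.737 + 0.027 = 0.134012.
u_2 = 0.134012 × 0.737 + 0.027 = 0.125767.
u_3 = 0.125767 × 0.737 + 0.027 = 0.119690.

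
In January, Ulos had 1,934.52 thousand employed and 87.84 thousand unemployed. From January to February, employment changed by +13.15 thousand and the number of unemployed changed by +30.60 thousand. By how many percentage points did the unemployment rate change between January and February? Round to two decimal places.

January: labor force = 1,934.52 + 87.84 = 2,022.36; u = 87.84/2,022.36 = 4.34%.
February: labor force = 1,947.67 + 118.44 = 2,066.11; u = 118.44/2,066.11 = 5.73%.
Change = 5.73% − 4.34% = +1.39 pp.

The unemployment rate changed by +1.39 percentage points.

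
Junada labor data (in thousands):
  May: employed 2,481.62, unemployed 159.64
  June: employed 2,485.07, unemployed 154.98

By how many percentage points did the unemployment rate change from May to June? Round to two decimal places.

The unemployment rate changed by −0.17 percentage points.

May: labor force = 2,481.62 + 159.64 = 2,641.26; u = 159.64/2,641.26 = 6.04%.
June: labor force = 2,485.07 + 154.98 = 2,640.05; u = 154.98/2,640.05 = 5.87%.
Change = 5.87% − 6.04% = −0.17 pp.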